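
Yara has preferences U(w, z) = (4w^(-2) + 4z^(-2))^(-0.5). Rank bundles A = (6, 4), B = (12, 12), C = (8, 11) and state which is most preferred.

Evaluate utility at each bundle:
U(A) = 1.664.
U(B) = 4.243.
U(C) = 3.235.
Highest utility is B, so B ≻ C ≻ A.

Bundle B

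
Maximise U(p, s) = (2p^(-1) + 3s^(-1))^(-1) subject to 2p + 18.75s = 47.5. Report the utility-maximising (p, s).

For CES with ρ = -1, MRS = (2/3)·(s/p)^2.
Tangency: set MRS = p_p/p_s = 2/18.75 = 8/75.
So (s/p)^2 = 4/25; taking the square root, s/p = 0.4, i.e. s = 0.4·p.
Substitute into the budget 2·p + 18.75·s = 47.5: 9.5·p = 47.5, so p* = 5 and s* = 0.4·5 = 2.

p* = 5, s* = 2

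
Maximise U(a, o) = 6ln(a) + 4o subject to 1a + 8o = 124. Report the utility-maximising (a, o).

MU_a = 6/a, MU_o = 4.
MRS = 6/a ÷ 4.
Tangency: set MRS = p_a/p_o = 1/8 = 0.125.
MRS depends only on a: 1.5/a = 0.125 ⇒ a* = 1.5/0.125 = 12.
From the budget, 8·o = 124 − 1·12 = 112, so o* = 14.

a* = 12, o* = 14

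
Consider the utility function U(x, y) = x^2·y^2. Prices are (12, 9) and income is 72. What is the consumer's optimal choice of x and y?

MU_x = 2·x·y^2 and MU_y = 2·x^2·y.
MRS = MU_x/MU_y = y/x.
Tangency: set MRS = p_x/p_y = 12/9 = 4/3.
So y/x = 4/3, i.e. y = (4/3)·x.
Substitute into the budget 12·x + 9·y = 72: 24·x = 72, so x* = 3.
Then y* = (4/3)·3 = 4.

x* = 3, y* = 4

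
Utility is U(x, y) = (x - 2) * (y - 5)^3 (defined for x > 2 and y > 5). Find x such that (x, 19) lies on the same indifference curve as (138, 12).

U(138, 12) = 46648.
Set U(x, 19) = 46648 and solve.
With y = 19: (19 − 5)^3 = 2744, so (x − 2) = 46648/2744 = 17.
So x = 2 + 17 = 19.
Check: U(19, 19) = 46648.

x = 19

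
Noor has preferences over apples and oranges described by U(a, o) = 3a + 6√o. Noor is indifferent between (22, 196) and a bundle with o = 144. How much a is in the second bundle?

U(22, 196) = 150.
Set U(a, 144) = 150 and solve.
With o = 144: √144 = 12, so 3a = 150 − 6·12 = 78 and a = 26.
Check: U(26, 144) = 150.

a = 26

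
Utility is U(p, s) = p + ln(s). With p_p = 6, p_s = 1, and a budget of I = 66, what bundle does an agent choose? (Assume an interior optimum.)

p* = 10, s* = 6

MU_p = 1, MU_s = 1/s.
MRS = 1 ÷ (1/s).
Tangency: set MRS = p_p/p_s = 6/1 = 6.
MRS depends only on s: s = 6 ⇒ s* = 6.
From the budget, 6·p = 66 − 1·6 = 60, so p* = 10.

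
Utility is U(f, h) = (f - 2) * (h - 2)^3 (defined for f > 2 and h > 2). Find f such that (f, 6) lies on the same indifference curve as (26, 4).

f = 5

U(26, 4) = 192.
Set U(f, 6) = 192 and solve.
With h = 6: (6 − 2)^3 = 64, so (f − 2) = 192/64 = 3.
So f = 2 + 3 = 5.
Check: U(5, 6) = 192.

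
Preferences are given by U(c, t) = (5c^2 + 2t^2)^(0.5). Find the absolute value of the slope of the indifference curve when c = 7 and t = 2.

MRS = 8.75

For CES with ρ = 2, MRS = (5/2)·(t/c)^(-1).
At (7, 2): MRS = 8.75.
The indifference curve has slope −8.75 at this bundle.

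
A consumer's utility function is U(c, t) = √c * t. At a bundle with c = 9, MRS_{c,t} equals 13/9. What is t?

MU_c = 0.5·c^(-0.5)·t and MU_t = √c.
MRS = MU_c/MU_t = (0.5)·t/c.
Substitute c = 9: MRS = t/18. Setting t/18 = 13/9 gives t = (13/9)·18 = 26.

t = 26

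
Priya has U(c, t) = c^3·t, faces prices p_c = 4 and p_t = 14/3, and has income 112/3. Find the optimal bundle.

MU_c = 3·c^2·t and MU_t = c^3.
MRS = MU_c/MU_t = (3/1)·t/c.
Tangency: set MRS = p_c/p_t = 4/(14/3) = 6/7.
So (3/1)·t/c = 6/7, i.e. t = (2/7)·c.
Substitute into the budget 4·c + (14/3)·t = 112/3: (16/3)·c = 112/3, so c* = 7.
Then t* = (2/7)·7 = 2.

c* = 7, t* = 2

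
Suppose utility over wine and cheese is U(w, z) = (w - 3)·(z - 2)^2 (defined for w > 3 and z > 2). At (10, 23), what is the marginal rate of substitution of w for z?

MU_w = (z−2)^2, MU_z = 2·(w−3)·(z−2).
MRS = (1/2)·(z−2)/(w−3).
At (10, 23): MRS = 1.5.
So at (10, 23) the consumer would give up 1.5 units of z for one more unit of w.

MRS = 1.5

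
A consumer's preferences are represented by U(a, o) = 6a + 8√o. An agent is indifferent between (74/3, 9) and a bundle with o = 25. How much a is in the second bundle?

U(74/3, 9) = 172.
Set U(a, 25) = 172 and solve.
With o = 25: √25 = 5, so 6a = 172 − 8·5 = 132 and a = 22.
Check: U(22, 25) = 172.

a = 22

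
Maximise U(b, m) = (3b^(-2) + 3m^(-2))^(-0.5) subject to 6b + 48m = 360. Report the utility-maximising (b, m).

b* = 12, m* = 6

For CES with ρ = -2, MRS = (m/b)^3.
Tangency: set MRS = p_b/p_m = 6/48 = 0.125.
So (m/b)^3 = 0.125; taking the cube root, m/b = 0.5, i.e. m = 0.5·b.
Substitute into the budget 6·b + 48·m = 360: 30·b = 360, so b* = 12 and m* = 0.5·12 = 6.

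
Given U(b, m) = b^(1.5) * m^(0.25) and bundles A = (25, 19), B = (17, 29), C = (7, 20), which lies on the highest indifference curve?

Bundle A

Evaluate utility at each bundle:
U(A) = 260.975.
U(B) = 162.657.
U(C) = 39.166.
Highest utility is A, so A ≻ B ≻ C.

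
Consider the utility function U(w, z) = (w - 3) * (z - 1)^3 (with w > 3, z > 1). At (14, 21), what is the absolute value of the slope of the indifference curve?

MU_w = (z−1)^3, MU_z = 3·(w−3)·(z−1)^2.
MRS = (1/3)·(z−1)/(w−3).
At (14, 21): MRS = 20/33.
That is, one extra unit of w is worth 20/33 units of z at the margin.

MRS = 20/33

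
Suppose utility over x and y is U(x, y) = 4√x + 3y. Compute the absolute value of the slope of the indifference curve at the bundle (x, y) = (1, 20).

MRS = 2/3

MU_x = 4/(2√x), MU_y = 3.
MRS = 4/(2√x) ÷ 3.
At (1, 20): MRS = 2/3.
The indifference curve has slope −2/3 at this bundle.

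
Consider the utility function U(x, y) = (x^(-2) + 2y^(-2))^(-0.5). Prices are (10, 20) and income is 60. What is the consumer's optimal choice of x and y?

x* = 2, y* = 2

For CES with ρ = -2, MRS = (1/2)·(y/x)^3.
Tangency: set MRS = p_x/p_y = 10/20 = 0.5.
So (y/x)^3 = 1; taking the cube root, y/x = 1, i.e. y = x.
Substitute into the budget 10·x + 20·y = 60: 30·x = 60, so x* = 2 and y* = 2.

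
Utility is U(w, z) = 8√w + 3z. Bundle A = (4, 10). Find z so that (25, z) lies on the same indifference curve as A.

z = 2

U(4, 10) = 46.
Set U(25, z) = 46 and solve.
With w = 25: √25 = 5, so 3z = 46 − 8·5 = 6 and z = 2.
Check: U(25, 2) = 46.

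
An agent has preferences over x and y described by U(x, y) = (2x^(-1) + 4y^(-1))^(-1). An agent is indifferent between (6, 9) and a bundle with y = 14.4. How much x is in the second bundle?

x = 4

U depends on (x, y) only through S = 2x^(-1) + 4y^(-1), so equal utility means equal S. At (6, 9): S = 7/9.
With y = 14.4: 4·14.4^(-1) = 5/18, so 2x^(-1) = 7/9 − 5/18 = 0.5, i.e. x^(-1) = 0.25.
Hence x = 1/0.25 = 4.
Check: U(4, 14.4) = 1.2857.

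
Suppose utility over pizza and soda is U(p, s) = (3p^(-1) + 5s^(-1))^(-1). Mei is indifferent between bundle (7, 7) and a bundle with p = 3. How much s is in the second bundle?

s = 35

U depends on (p, s) only through S = 3p^(-1) + 5s^(-1), so equal utility means equal S. At (7, 7): S = 8/7.
With p = 3: 3·3^(-1) = 1, so 5s^(-1) = 8/7 − 1 = 1/7, i.e. s^(-1) = 1/35.
Hence s = 1/(1/35) = 35.
Check: U(3, 35) = 0.875.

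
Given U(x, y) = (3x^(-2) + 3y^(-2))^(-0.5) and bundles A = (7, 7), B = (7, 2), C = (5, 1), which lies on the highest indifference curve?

Evaluate utility at each bundle:
U(A) = 2.858.
U(B) = 1.110.
U(C) = 0.566.
Highest utility is A, so A ≻ B ≻ C.

Bundle A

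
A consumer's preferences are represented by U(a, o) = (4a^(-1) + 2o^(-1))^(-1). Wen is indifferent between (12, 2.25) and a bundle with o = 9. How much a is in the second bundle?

a = 4

U depends on (a, o) only through S = 4a^(-1) + 2o^(-1), so equal utility means equal S. At (12, 2.25): S = 11/9.
With o = 9: 2·9^(-1) = 2/9, so 4a^(-1) = 11/9 − 2/9 = 1, i.e. a^(-1) = 0.25.
Hence a = 1/0.25 = 4.
Check: U(4, 9) = 0.8182.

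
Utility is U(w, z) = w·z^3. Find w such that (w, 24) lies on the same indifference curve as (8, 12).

w = 1

U(8, 12) = 13824.
Set U(w, 24) = 13824 and solve.
With z = 24: 24^3 = 13824, so w = 13824/13824 = 1.
Check: U(1, 24) = 13824.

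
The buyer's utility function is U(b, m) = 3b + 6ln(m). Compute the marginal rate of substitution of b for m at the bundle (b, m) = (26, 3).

MRS = 1.5

MU_b = 3, MU_m = 6/m.
MRS = 3 ÷ (6/m).
At (26, 3): MRS = 1.5.
The indifference curve has slope −1.5 at this bundle.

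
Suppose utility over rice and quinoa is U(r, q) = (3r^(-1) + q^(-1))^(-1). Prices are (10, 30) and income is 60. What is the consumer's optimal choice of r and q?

For CES with ρ = -1, MRS = (3/1)·(q/r)^2.
Tangency: set MRS = p_r/p_q = 10/30 = 1/3.
So (q/r)^2 = 1/9; taking the square root, q/r = 1/3, i.e. q = (1/3)·r.
Substitute into the budget 10·r + 30·q = 60: 20·r = 60, so r* = 3 and q* = (1/3)·3 = 1.

r* = 3, q* = 1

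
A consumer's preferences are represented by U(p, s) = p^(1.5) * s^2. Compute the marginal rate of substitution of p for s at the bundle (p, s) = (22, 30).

MRS = 45/44

MU_p = 1.5·√p·s^2 and MU_s = 2·p^(1.5)·s.
MRS = MU_p/MU_s = (0.75)·s/p.
At (22, 30): MRS = 45/44.
So at (22, 30) the consumer would give up 45/44 units of s for one more unit of p.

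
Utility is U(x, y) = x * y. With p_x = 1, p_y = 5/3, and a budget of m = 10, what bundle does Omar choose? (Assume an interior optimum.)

MU_x = y and MU_y = x.
MRS = MU_x/MU_y = y/x.
Tangency: set MRS = p_x/p_y = 1/(5/3) = 0.6.
So y/x = 0.6, i.e. y = 0.6·x.
Substitute into the budget 1·x + (5/3)·y = 10: 2·x = 10, so x* = 5.
Then y* = 0.6·5 = 3.

x* = 5, y* = 3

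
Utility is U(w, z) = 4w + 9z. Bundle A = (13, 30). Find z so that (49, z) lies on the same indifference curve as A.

U(13, 30) = 322.
Set U(49, z) = 322 and solve.
4·49 + 9z = 322 ⇒ 9z = 126 ⇒ z = 14.
Check: U(49, 14) = 322.

z = 14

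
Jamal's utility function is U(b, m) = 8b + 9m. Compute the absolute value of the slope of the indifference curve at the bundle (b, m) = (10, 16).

MRS = 8/9

MU_b = 8, MU_m = 9, so MRS = 8/9 at every bundle.
At (10, 16): MRS = 8/9.
So at (10, 16) the consumer would give up 8/9 units of m for one more unit of b.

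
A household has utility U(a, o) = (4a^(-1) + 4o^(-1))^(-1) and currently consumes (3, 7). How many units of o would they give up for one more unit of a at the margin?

For CES with ρ = -1, MRS = (o/a)^2.
At (3, 7): MRS = 49/9.
That is, one extra unit of a is worth 49/9 units of o at the margin.

MRS = 49/9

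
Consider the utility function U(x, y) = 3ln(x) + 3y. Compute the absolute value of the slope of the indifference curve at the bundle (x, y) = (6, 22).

MU_x = 3/x, MU_y = 3.
MRS = 3/x ÷ 3.
At (6, 22): MRS = 1/6.
The indifference curve has slope −1/6 at this bundle.

MRS = 1/6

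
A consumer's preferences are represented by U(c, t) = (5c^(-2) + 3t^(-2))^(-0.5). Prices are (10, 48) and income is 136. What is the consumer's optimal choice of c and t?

For CES with ρ = -2, MRS = (5/3)·(t/c)^3.
Tangency: set MRS = p_c/p_t = 10/48 = 5/24.
So (t/c)^3 = 0.125; taking the cube root, t/c = 0.5, i.e. t = 0.5·c.
Substitute into the budget 10·c + 48·t = 136: 34·c = 136, so c* = 4 and t* = 0.5·4 = 2.

c* = 4, t* = 2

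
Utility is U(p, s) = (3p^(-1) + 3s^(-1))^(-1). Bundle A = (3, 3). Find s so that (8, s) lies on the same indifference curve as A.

U depends on (p, s) only through S = 3p^(-1) + 3s^(-1), so equal utility means equal S. At (3, 3): S = 2.
With p = 8: 3·8^(-1) = 0.375, so 3s^(-1) = 2 − 0.375 = 1.625, i.e. s^(-1) = 13/24.
Hence s = 1/(13/24) = 24/13.
Check: U(8, 24/13) = 0.5.

s = 24/13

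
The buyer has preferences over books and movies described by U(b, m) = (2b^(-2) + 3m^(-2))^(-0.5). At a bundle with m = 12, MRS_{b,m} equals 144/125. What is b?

For CES with ρ = -2, MRS = (2/3)·(m/b)^3.
Setting (2/3)·(12/b)^3 = 144/125 gives (12/b)^3 = 216/125, so 12/b = 1.2 and b = 10.

b = 10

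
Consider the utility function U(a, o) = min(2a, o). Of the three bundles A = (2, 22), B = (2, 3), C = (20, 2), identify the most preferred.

Evaluate utility at each bundle:
U(A) = 4.
U(B) = 3.
U(C) = 2.
Highest utility is A, so A ≻ B ≻ C.

Bundle A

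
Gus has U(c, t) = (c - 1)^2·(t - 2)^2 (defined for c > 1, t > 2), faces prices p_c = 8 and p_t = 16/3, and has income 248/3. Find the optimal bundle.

c* = 5, t* = 8

MU_c = 2·(c−1)·(t−2)^2, MU_t = 2·(c−1)^2·(t−2).
MRS = (t−2)/(c−1).
Tangency: set MRS = p_c/p_t = 8/(16/3) = 1.5.
So (t − 2)/(c − 1) = 1.5, i.e. (t − 2) = 1.5·(c − 1).
Rewrite the budget in excess-of-subsistence terms: 8·(c − 1) + (16/3)·(t − 2) = 248/3 − 8·1 − (16/3)·2 = 64.
Substituting, 16·(c − 1) = 64, so c − 1 = 4 and c* = 5.
Then t − 2 = 1.5·4 = 6, so t* = 8.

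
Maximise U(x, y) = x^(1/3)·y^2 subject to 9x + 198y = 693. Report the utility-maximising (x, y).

MU_x = 1/3·x^(-2/3)·y^2 and MU_y = 2·x^(1/3)·y.
MRS = MU_x/MU_y = (1/6)·y/x.
Tangency: set MRS = p_x/p_y = 9/198 = 1/22.
So (1/6)·y/x = 1/22, i.e. y = (3/11)·x.
Substitute into the budget 9·x + 198·y = 693: 63·x = 693, so x* = 11.
Then y* = (3/11)·11 = 3.

x* = 11, y* = 3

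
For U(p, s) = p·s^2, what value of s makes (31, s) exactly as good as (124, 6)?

s = 12

U(124, 6) = 4464.
Set U(31, s) = 4464 and solve.
With p = 31: s^2 = 4464/31 = 144; taking the square root, s = 12.
Check: U(31, 12) = 4464.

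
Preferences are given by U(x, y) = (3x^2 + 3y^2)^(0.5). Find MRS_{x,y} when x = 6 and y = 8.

MRS = 0.75

For CES with ρ = 2, MRS = (y/x)^(-1).
At (6, 8): MRS = 0.75.
The indifference curve has slope −0.75 at this bundle.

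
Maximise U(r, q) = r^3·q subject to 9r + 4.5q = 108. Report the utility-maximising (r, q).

MU_r = 3·r^2·q and MU_q = r^3.
MRS = MU_r/MU_q = (3/1)·q/r.
Tangency: set MRS = p_r/p_q = 9/4.5 = 2.
So (3/1)·q/r = 2, i.e. q = (2/3)·r.
Substitute into the budget 9·r + 4.5·q = 108: 12·r = 108, so r* = 9.
Then q* = (2/3)·9 = 6.

r* = 9, q* = 6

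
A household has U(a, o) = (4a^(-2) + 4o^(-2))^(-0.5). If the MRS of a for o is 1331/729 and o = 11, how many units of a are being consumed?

a = 9

For CES with ρ = -2, MRS = (o/a)^3.
Setting (11/a)^3 = 1331/729 gives 11/a = 11/9 and a = 9.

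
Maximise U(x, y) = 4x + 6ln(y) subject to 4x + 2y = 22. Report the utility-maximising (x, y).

x* = 4, y* = 3

MU_x = 4, MU_y = 6/y.
MRS = 4 ÷ (6/y).
Tangency: set MRS = p_x/p_y = 4/2 = 2.
MRS depends only on y: (2/3)·y = 2 ⇒ y* = 2/(2/3) = 3.
From the budget, 4·x = 22 − 2·3 = 16, so x* = 4.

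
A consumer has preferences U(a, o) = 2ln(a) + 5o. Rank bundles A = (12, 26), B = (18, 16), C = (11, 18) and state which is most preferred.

Bundle A

Evaluate utility at each bundle:
U(A) = 134.970.
U(B) = 85.781.
U(C) = 94.796.
Highest utility is A, so A ≻ C ≻ B.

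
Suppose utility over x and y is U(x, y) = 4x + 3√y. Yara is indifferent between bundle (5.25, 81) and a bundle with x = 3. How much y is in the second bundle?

U(5.25, 81) = 48.
Set U(3, y) = 48 and solve.
With x = 3: 3√y = 48 − 4·3 = 36, so √y = 12 and y = 144.
Check: U(3, 144) = 48.

y = 144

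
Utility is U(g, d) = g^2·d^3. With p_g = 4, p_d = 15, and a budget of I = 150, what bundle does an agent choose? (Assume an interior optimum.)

MU_g = 2·g·d^3 and MU_d = 3·g^2·d^2.
MRS = MU_g/MU_d = (2/3)·d/g.
Tangency: set MRS = p_g/p_d = 4/15.
So (2/3)·d/g = 4/15, i.e. d = 0.4·g.
Substitute into the budget 4·g + 15·d = 150: 10·g = 150, so g* = 15.
Then d* = 0.4·15 = 6.

g* = 15, d* = 6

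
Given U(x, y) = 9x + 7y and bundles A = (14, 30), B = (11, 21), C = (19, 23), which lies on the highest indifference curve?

Evaluate utility at each bundle:
U(A) = 336.
U(B) = 246.
U(C) = 332.
Highest utility is A, so A ≻ C ≻ B.

Bundle A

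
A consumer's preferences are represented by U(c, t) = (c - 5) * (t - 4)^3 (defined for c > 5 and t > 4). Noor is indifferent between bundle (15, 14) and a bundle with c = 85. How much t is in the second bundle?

t = 9

U(15, 14) = 10000.
Set U(85, t) = 10000 and solve.
With c = 85: (85 − 5) = 80, so (t − 4)^3 = 10000/80 = 125.
Taking the cube root (with t > 4): t − 4 = 5, so t = 9.
Check: U(85, 9) = 10000.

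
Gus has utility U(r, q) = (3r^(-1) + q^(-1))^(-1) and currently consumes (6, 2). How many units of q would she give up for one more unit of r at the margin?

MRS = 1/3

For CES with ρ = -1, MRS = (3/1)·(q/r)^2.
At (6, 2): MRS = 1/3.
So at (6, 2) the consumer would give up 1/3 units of q for one more unit of r.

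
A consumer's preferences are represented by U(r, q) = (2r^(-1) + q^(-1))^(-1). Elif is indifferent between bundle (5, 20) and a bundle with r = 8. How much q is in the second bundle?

U depends on (r, q) only through S = 2r^(-1) + q^(-1), so equal utility means equal S. At (5, 20): S = 0.45.
With r = 8: 2·8^(-1) = 0.25, so q^(-1) = 0.45 − 0.25 = 0.2.
Hence q = 1/0.2 = 5.
Check: U(8, 5) = 2.2222.

q = 5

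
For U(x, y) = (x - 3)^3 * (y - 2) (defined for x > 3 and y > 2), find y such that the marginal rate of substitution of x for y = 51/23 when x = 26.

MU_x = 3·(x−3)^2·(y−2), MU_y = (x−3)^3.
MRS = (3/1)·(y−2)/(x−3).
Substitute x = 26: MRS = (y − 2)/(23/3). Setting this equal to 51/23 gives y − 2 = (51/23)·(23/3) = 17, so y = 19.

y = 19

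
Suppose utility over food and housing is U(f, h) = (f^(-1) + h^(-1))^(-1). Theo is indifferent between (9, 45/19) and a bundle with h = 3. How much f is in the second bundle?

U depends on (f, h) only through S = f^(-1) + h^(-1), so equal utility means equal S. At (9, 45/19): S = 8/15.
With h = 3: 3^(-1) = 1/3, so f^(-1) = 8/15 − 1/3 = 0.2.
Hence f = 1/0.2 = 5.
Check: U(5, 3) = 1.875.

f = 5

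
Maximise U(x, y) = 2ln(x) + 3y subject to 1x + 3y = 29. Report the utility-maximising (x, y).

x* = 2, y* = 9

MU_x = 2/x, MU_y = 3.
MRS = 2/x ÷ 3.
Tangency: set MRS = p_x/p_y = 1/3.
MRS depends only on x: (2/3)/x = 1/3 ⇒ x* = (2/3)/(1/3) = 2.
From the budget, 3·y = 29 − 1·2 = 27, so y* = 9.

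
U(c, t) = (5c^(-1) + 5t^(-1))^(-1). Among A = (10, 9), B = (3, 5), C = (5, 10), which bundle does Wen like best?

Evaluate utility at each bundle:
U(A) = 0.947.
U(B) = 0.375.
U(C) = 0.667.
Highest utility is A, so A ≻ C ≻ B.

Bundle A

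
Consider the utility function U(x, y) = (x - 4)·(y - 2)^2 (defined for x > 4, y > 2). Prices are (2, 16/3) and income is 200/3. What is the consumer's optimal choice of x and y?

MU_x = (y−2)^2, MU_y = 2·(x−4)·(y−2).
MRS = (1/2)·(y−2)/(x−4).
Tangency: set MRS = p_x/p_y = 2/(16/3) = 0.375.
So (1/2)·(y − 2)/(x − 4) = 0.375, i.e. (y − 2) = 0.75·(x − 4).
Rewrite the budget in excess-of-subsistence terms: 2·(x − 4) + (16/3)·(y − 2) = 200/3 − 2·4 − (16/3)·2 = 48.
Substituting, 6·(x − 4) = 48, so x − 4 = 8 and x* = 12.
Then y − 2 = 0.75·8 = 6, so y* = 8.

x* = 12, y* = 8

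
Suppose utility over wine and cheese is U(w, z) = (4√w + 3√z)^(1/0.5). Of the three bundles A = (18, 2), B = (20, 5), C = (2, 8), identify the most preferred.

Bundle B

Evaluate utility at each bundle:
U(A) = 450.000.
U(B) = 605.000.
U(C) = 200.000.
Highest utility is B, so B ≻ A ≻ C.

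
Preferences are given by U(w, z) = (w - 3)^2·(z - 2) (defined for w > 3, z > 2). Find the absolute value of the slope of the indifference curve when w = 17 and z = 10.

MRS = 8/7

MU_w = 2·(w−3)·(z−2), MU_z = (w−3)^2.
MRS = (2/1)·(z−2)/(w−3).
At (17, 10): MRS = 8/7.
That is, one extra unit of w is worth 8/7 units of z at the margin.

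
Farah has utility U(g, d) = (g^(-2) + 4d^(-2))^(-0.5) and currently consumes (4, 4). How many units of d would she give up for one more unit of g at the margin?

For CES with ρ = -2, MRS = (1/4)·(d/g)^3.
At (4, 4): MRS = 0.25.
So at (4, 4) the consumer would give up 0.25 units of d for one more unit of g.

MRS = 0.25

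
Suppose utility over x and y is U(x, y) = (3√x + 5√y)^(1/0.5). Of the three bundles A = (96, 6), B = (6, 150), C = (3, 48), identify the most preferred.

Bundle B

Evaluate utility at each bundle:
U(A) = 1734.000.
U(B) = 4704.000.
U(C) = 1587.000.
Highest utility is B, so B ≻ A ≻ C.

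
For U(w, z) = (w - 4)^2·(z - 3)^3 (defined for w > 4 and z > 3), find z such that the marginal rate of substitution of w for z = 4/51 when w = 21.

z = 5

MU_w = 2·(w−4)·(z−3)^3, MU_z = 3·(w−4)^2·(z−3)^2.
MRS = (2/3)·(z−3)/(w−4).
Substitute w = 21: MRS = (z − 3)/25.5. Setting this equal to 4/51 gives z − 3 = (4/51)·25.5 = 2, so z = 5.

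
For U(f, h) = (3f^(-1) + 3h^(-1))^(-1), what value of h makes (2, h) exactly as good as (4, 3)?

h = 12

U depends on (f, h) only through S = 3f^(-1) + 3h^(-1), so equal utility means equal S. At (4, 3): S = 1.75.
With f = 2: 3·2^(-1) = 1.5, so 3h^(-1) = 1.75 − 1.5 = 0.25, i.e. h^(-1) = 1/12.
Hence h = 1/(1/12) = 12.
Check: U(2, 12) = 0.5714.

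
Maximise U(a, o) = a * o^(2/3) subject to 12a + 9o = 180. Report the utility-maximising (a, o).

a* = 9, o* = 8

MU_a = o^(2/3) and MU_o = 2/3·a·o^(-1/3).
MRS = MU_a/MU_o = (1.5)·o/a.
Tangency: set MRS = p_a/p_o = 12/9 = 4/3.
So (1.5)·o/a = 4/3, i.e. o = (8/9)·a.
Substitute into the budget 12·a + 9·o = 180: 20·a = 180, so a* = 9.
Then o* = (8/9)·9 = 8.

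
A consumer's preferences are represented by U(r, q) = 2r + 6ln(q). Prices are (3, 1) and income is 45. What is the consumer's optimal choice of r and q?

MU_r = 2, MU_q = 6/q.
MRS = 2 ÷ (6/q).
Tangency: set MRS = p_r/p_q = 3/1 = 3.
MRS depends only on q: (1/3)·q = 3 ⇒ q* = 3/(1/3) = 9.
From the budget, 3·r = 45 − 1·9 = 36, so r* = 12.

r* = 12, q* = 9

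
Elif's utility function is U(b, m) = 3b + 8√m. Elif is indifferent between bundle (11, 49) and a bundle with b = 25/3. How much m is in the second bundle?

U(11, 49) = 89.
Set U(25/3, m) = 89 and solve.
With b = 25/3: 8√m = 89 − 3·25/3 = 64, so √m = 8 and m = 64.
Check: U(25/3, 64) = 89.

m = 64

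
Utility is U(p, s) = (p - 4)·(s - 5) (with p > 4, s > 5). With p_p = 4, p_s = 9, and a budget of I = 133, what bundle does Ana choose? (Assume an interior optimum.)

MU_p = (s−5), MU_s = (p−4).
MRS = (s−5)/(p−4).
Tangency: set MRS = p_p/p_s = 4/9.
So (s − 5)/(p − 4) = 4/9, i.e. (s − 5) = (4/9)·(p − 4).
Rewrite the budget in excess-of-subsistence terms: 4·(p − 4) + 9·(s − 5) = 133 − 4·4 − 9·5 = 72.
Substituting, 8·(p − 4) = 72, so p − 4 = 9 and p* = 13.
Then s − 5 = (4/9)·9 = 4, so s* = 9.

p* = 13, s* = 9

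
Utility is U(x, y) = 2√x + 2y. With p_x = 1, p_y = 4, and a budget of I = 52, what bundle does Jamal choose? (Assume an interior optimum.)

x* = 4, y* = 12

MU_x = 2/(2√x), MU_y = 2.
MRS = 2/(2√x) ÷ 2.
Tangency: set MRS = p_x/p_y = 1/4 = 0.25.
MRS depends only on x: 0.5/√x = 0.25 ⇒ √x = 0.5/0.25 = 2 ⇒ x* = 4.
From the budget, 4·y = 52 − 1·4 = 48, so y* = 12.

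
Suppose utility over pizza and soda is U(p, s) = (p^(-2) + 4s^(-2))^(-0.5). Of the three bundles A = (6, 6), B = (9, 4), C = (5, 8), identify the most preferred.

Bundle C

Evaluate utility at each bundle:
U(A) = 2.683.
U(B) = 1.952.
U(C) = 3.123.
Highest utility is C, so C ≻ A ≻ B.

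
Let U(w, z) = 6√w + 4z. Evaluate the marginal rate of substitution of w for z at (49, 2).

MRS = 3/28

MU_w = 6/(2√w), MU_z = 4.
MRS = 6/(2√w) ÷ 4.
At (49, 2): MRS = 3/28.
The indifference curve has slope −3/28 at this bundle.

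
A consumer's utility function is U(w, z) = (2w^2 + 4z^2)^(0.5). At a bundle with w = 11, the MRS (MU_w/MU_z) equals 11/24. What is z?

For CES with ρ = 2, MRS = (2/4)·(z/w)^(-1).
Setting (2/4)·(z/11)^(-1) = 11/24 gives (z/11)^(-1) = 11/12, so z/11 = 12/11 and z = 12.

z = 12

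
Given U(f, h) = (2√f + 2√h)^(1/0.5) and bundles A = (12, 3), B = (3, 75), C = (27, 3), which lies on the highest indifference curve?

Evaluate utility at each bundle:
U(A) = 108.000.
U(B) = 432.000.
U(C) = 192.000.
Highest utility is B, so B ≻ C ≻ A.

Bundle B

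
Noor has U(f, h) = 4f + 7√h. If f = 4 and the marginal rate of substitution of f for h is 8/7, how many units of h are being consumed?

h = 1

MU_f = 4, MU_h = 7/(2√h).
MRS = 4 ÷ (7/(2√h)).
MRS depends only on h: (8/7)·√h = 8/7 ⇒ √h = (8/7)/(8/7) = 1 ⇒ h = 1.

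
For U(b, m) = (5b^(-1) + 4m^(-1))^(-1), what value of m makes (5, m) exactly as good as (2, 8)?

U depends on (b, m) only through S = 5b^(-1) + 4m^(-1), so equal utility means equal S. At (2, 8): S = 3.
With b = 5: 5·5^(-1) = 1, so 4m^(-1) = 3 − 1 = 2, i.e. m^(-1) = 0.5.
Hence m = 1/0.5 = 2.
Check: U(5, 2) = 0.3333.

m = 2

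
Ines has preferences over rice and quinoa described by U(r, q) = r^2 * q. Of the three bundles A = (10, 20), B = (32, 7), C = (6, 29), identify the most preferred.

Evaluate utility at each bundle:
U(A) = 2000.
U(B) = 7168.
U(C) = 1044.
Highest utility is B, so B ≻ A ≻ C.

Bundle B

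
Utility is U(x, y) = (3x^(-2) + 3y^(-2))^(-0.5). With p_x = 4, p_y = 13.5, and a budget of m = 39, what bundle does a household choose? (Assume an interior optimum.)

For CES with ρ = -2, MRS = (y/x)^3.
Tangency: set MRS = p_x/p_y = 4/13.5 = 8/27.
So (y/x)^3 = 8/27; taking the cube root, y/x = 2/3, i.e. y = (2/3)·x.
Substitute into the budget 4·x + 13.5·y = 39: 13·x = 39, so x* = 3 and y* = (2/3)·3 = 2.

x* = 3, y* = 2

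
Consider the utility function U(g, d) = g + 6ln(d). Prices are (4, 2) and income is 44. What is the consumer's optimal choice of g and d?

MU_g = 1, MU_d = 6/d.
MRS = 1 ÷ (6/d).
Tangency: set MRS = p_g/p_d = 4/2 = 2.
MRS depends only on d: (1/6)·d = 2 ⇒ d* = 2/(1/6) = 12.
From the budget, 4·g = 44 − 2·12 = 20, so g* = 5.

g* = 5, d* = 12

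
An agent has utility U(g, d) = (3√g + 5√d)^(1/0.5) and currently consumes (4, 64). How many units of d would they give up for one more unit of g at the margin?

MRS = 2.4

For CES with ρ = 0.5, MRS = (3/5)·√(d/g).
At (4, 64): MRS = 2.4.
That is, one extra unit of g is worth 2.4 units of d at the margin.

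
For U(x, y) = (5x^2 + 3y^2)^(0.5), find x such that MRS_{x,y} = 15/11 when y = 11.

x = 9

For CES with ρ = 2, MRS = (5/3)·(y/x)^(-1).
Setting (5/3)·(11/x)^(-1) = 15/11 gives (11/x)^(-1) = 9/11, so 11/x = 11/9 and x = 9.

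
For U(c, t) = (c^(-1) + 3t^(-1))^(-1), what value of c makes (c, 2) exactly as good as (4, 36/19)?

c = 3

U depends on (c, t) only through S = c^(-1) + 3t^(-1), so equal utility means equal S. At (4, 36/19): S = 11/6.
With t = 2: 3·2^(-1) = 1.5, so c^(-1) = 11/6 − 1.5 = 1/3.
Hence c = 1/(1/3) = 3.
Check: U(3, 2) = 0.5455.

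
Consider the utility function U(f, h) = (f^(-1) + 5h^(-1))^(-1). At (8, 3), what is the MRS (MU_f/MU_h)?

For CES with ρ = -1, MRS = (1/5)·(h/f)^2.
At (8, 3): MRS = 9/320.
So at (8, 3) the consumer would give up 9/320 units of h for one more unit of f.

MRS = 9/320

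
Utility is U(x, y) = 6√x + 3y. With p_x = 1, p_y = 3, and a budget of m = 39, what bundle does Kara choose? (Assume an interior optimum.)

MU_x = 6/(2√x), MU_y = 3.
MRS = 6/(2√x) ÷ 3.
Tangency: set MRS = p_x/p_y = 1/3.
MRS depends only on x: 1/√x = 1/3 ⇒ √x = 1/(1/3) = 3 ⇒ x* = 9.
From the budget, 3·y = 39 − 1·9 = 30, so y* = 10.

x* = 9, y* = 10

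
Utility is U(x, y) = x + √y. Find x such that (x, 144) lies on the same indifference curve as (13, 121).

x = 12

U(13, 121) = 24.
Set U(x, 144) = 24 and solve.
With y = 144: √144 = 12, so x = 24 − 12 = 12.
Check: U(12, 144) = 24.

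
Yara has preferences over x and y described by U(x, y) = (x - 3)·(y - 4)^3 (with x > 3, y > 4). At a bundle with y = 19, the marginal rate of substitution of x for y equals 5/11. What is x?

MU_x = (y−4)^3, MU_y = 3·(x−3)·(y−4)^2.
MRS = (1/3)·(y−4)/(x−3).
Substitute y = 19: MRS = 5/(x − 3). Setting this equal to 5/11 gives x − 3 = 5/(5/11) = 11, so x = 14.

x = 14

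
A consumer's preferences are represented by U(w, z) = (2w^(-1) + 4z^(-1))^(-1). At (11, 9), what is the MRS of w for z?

For CES with ρ = -1, MRS = (2/4)·(z/w)^2.
At (11, 9): MRS = 81/242.
The indifference curve has slope −81/242 at this bundle.

MRS = 81/242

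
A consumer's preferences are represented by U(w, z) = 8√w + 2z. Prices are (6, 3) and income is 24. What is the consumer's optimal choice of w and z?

MU_w = 8/(2√w), MU_z = 2.
MRS = 8/(2√w) ÷ 2.
Tangency: set MRS = p_w/p_z = 6/3 = 2.
MRS depends only on w: 2/√w = 2 ⇒ √w = 2/2 = 1 ⇒ w* = 1.
From the budget, 3·z = 24 − 6·1 = 18, so z* = 6.

w* = 1, z* = 6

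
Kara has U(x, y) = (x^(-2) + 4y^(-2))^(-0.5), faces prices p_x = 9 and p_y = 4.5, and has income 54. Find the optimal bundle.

x* = 3, y* = 6

For CES with ρ = -2, MRS = (1/4)·(y/x)^3.
Tangency: set MRS = p_x/p_y = 9/4.5 = 2.
So (y/x)^3 = 8; taking the cube root, y/x = 2, i.e. y = 2·x.
Substitute into the budget 9·x + 4.5·y = 54: 18·x = 54, so x* = 3 and y* = 2·3 = 6.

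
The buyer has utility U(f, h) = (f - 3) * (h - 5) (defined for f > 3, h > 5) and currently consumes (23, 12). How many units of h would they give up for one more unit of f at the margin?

MU_f = (h−5), MU_h = (f−3).
MRS = (h−5)/(f−3).
At (23, 12): MRS = 0.35.
The indifference curve has slope −0.35 at this bundle.

MRS = 0.35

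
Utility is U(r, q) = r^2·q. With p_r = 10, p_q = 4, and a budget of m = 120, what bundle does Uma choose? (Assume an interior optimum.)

r* = 8, q* = 10

MU_r = 2·r·q and MU_q = r^2.
MRS = MU_r/MU_q = (2/1)·q/r.
Tangency: set MRS = p_r/p_q = 10/4 = 2.5.
So (2/1)·q/r = 2.5, i.e. q = 1.25·r.
Substitute into the budget 10·r + 4·q = 120: 15·r = 120, so r* = 8.
Then q* = 1.25·8 = 10.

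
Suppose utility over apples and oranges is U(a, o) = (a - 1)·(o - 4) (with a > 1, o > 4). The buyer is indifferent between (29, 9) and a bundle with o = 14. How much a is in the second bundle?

U(29, 9) = 140.
Set U(a, 14) = 140 and solve.
With o = 14: (14 − 4) = 10, so (a − 1) = 140/10 = 14.
So a = 1 + 14 = 15.
Check: U(15, 14) = 140.

a = 15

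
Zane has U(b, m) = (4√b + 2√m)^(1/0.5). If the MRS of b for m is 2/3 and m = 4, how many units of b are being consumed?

For CES with ρ = 0.5, MRS = (4/2)·√(m/b).
Setting (4/2)·√(4/b) = 2/3 gives √(4/b) = 1/3, so 4/b = 1/9 and b = 36.

b = 36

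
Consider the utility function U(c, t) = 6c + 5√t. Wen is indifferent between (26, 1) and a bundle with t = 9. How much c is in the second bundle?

U(26, 1) = 161.
Set U(c, 9) = 161 and solve.
With t = 9: √9 = 3, so 6c = 161 − 5·3 = 146 and c = 73/3.
Check: U(73/3, 9) = 161.

c = 73/3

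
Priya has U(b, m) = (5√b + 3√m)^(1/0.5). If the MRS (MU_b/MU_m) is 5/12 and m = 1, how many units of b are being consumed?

b = 16

For CES with ρ = 0.5, MRS = (5/3)·√(m/b).
Setting (5/3)·√(1/b) = 5/12 gives √(1/b) = 0.25, so 1/b = 1/16 and b = 16.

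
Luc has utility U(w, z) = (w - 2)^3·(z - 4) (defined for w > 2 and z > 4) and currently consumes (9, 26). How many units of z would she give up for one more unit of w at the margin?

MRS = 66/7

MU_w = 3·(w−2)^2·(z−4), MU_z = (w−2)^3.
MRS = (3/1)·(z−4)/(w−2).
At (9, 26): MRS = 66/7.
So at (9, 26) the consumer would give up 66/7 units of z for one more unit of w.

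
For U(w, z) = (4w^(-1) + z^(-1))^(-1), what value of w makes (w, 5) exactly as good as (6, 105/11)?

U depends on (w, z) only through S = 4w^(-1) + z^(-1), so equal utility means equal S. At (6, 105/11): S = 27/35.
With z = 5: 5^(-1) = 0.2, so 4w^(-1) = 27/35 − 0.2 = 4/7, i.e. w^(-1) = 1/7.
Hence w = 1/(1/7) = 7.
Check: U(7, 5) = 1.2963.

w = 7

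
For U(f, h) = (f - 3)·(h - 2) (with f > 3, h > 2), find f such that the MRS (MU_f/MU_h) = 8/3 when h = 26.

MU_f = (h−2), MU_h = (f−3).
MRS = (h−2)/(f−3).
Substitute h = 26: MRS = 24/(f − 3). Setting this equal to 8/3 gives f − 3 = 24/(8/3) = 9, so f = 12.

f = 12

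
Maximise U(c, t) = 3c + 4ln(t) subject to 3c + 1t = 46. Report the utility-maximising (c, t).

c* = 14, t* = 4

MU_c = 3, MU_t = 4/t.
MRS = 3 ÷ (4/t).
Tangency: set MRS = p_c/p_t = 3/1 = 3.
MRS depends only on t: 0.75·t = 3 ⇒ t* = 3/0.75 = 4.
From the budget, 3·c = 46 − 1·4 = 42, so c* = 14.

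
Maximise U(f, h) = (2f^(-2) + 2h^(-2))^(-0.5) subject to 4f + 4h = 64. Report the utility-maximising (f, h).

f* = 8, h* = 8

For CES with ρ = -2, MRS = (h/f)^3.
Tangency: set MRS = p_f/p_h = 4/4 = 1.
So (h/f)^3 = 1; taking the cube root, h/f = 1, i.e. h = f.
Substitute into the budget 4·f + 4·h = 64: 8·f = 64, so f* = 8 and h* = 8.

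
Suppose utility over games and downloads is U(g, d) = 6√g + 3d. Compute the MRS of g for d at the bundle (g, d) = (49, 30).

MU_g = 6/(2√g), MU_d = 3.
MRS = 6/(2√g) ÷ 3.
At (49, 30): MRS = 1/7.
That is, one extra unit of g is worth 1/7 units of d at the margin.

MRS = 1/7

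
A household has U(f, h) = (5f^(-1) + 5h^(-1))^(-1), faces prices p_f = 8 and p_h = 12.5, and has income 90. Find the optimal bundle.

f* = 5, h* = 4

For CES with ρ = -1, MRS = (h/f)^2.
Tangency: set MRS = p_f/p_h = 8/12.5 = 16/25.
So (h/f)^2 = 16/25; taking the square root, h/f = 0.8, i.e. h = 0.8·f.
Substitute into the budget 8·f + 12.5·h = 90: 18·f = 90, so f* = 5 and h* = 0.8·5 = 4.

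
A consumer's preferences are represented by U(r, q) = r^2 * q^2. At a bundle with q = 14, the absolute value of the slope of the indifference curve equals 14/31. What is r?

MU_r = 2·r·q^2 and MU_q = 2·r^2·q.
MRS = MU_r/MU_q = q/r.
Substitute q = 14: MRS = 14/r. Setting 14/r = 14/31 gives r = 14/(14/31) = 31.

r = 31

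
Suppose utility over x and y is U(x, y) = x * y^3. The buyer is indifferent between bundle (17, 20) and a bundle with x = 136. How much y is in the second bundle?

U(17, 20) = 136000.
Set U(136, y) = 136000 and solve.
With x = 136: y^3 = 136000/136 = 1000; taking the cube root, y = 10.
Check: U(136, 10) = 136000.

y = 10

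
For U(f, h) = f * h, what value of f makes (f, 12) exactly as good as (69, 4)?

U(69, 4) = 276.
Set U(f, 12) = 276 and solve.
With h = 12: f = 276/12 = 23.
Check: U(23, 12) = 276.

f = 23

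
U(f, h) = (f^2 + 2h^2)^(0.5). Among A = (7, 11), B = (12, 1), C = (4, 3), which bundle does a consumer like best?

Bundle A

Evaluate utility at each bundle:
U(A) = 17.059.
U(B) = 12.083.
U(C) = 5.831.
Highest utility is A, so A ≻ B ≻ C.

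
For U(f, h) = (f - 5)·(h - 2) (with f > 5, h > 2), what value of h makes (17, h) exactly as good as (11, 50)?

h = 26

U(11, 50) = 288.
Set U(17, h) = 288 and solve.
With f = 17: (17 − 5) = 12, so (h − 2) = 288/12 = 24.
So h = 2 + 24 = 26.
Check: U(17, 26) = 288.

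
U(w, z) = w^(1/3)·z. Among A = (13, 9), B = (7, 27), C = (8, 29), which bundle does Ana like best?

Bundle C

Evaluate utility at each bundle:
U(A) = 21.162.
U(B) = 51.649.
U(C) = 58.000.
Highest utility is C, so C ≻ B ≻ A.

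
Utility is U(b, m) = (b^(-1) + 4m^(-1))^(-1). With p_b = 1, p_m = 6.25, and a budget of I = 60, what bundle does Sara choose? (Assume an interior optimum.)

For CES with ρ = -1, MRS = (1/4)·(m/b)^2.
Tangency: set MRS = p_b/p_m = 1/6.25 = 4/25.
So (m/b)^2 = 16/25; taking the square root, m/b = 0.8, i.e. m = 0.8·b.
Substitute into the budget 1·b + 6.25·m = 60: 6·b = 60, so b* = 10 and m* = 0.8·10 = 8.

b* = 10, m* = 8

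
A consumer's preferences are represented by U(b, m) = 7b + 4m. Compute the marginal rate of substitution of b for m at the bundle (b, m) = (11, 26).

MRS = 1.75

MU_b = 7, MU_m = 4, so MRS = 7/4 = 1.75 at every bundle.
At (11, 26): MRS = 1.75.
So at (11, 26) the consumer would give up 1.75 units of m for one more unit of b.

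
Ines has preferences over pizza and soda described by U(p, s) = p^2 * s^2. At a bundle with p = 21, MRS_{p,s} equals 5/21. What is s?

s = 5

MU_p = 2·p·s^2 and MU_s = 2·p^2·s.
MRS = MU_p/MU_s = s/p.
Substitute p = 21: MRS = s/21. Setting s/21 = 5/21 gives s = (5/21)·21 = 5.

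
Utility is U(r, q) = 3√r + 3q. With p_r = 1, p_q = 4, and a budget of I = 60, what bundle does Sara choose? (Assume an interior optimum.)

r* = 4, q* = 14

MU_r = 3/(2√r), MU_q = 3.
MRS = 3/(2√r) ÷ 3.
Tangency: set MRS = p_r/p_q = 1/4 = 0.25.
MRS depends only on r: 0.5/√r = 0.25 ⇒ √r = 0.5/0.25 = 2 ⇒ r* = 4.
From the budget, 4·q = 60 − 1·4 = 56, so q* = 14.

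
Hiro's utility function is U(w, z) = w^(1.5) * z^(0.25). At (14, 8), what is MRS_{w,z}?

MRS = 24/7

MU_w = 1.5·√w·z^(0.25) and MU_z = 0.25·w^(1.5)·z^(-0.75).
MRS = MU_w/MU_z = (6)·z/w.
At (14, 8): MRS = 24/7.
So at (14, 8) the consumer would give up 24/7 units of z for one more unit of w.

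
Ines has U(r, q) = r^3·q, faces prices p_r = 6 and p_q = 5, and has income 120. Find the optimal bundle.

MU_r = 3·r^2·q and MU_q = r^3.
MRS = MU_r/MU_q = (3/1)·q/r.
Tangency: set MRS = p_r/p_q = 6/5 = 1.2.
So (3/1)·q/r = 1.2, i.e. q = 0.4·r.
Substitute into the budget 6·r + 5·q = 120: 8·r = 120, so r* = 15.
Then q* = 0.4·15 = 6.

r* = 15, q* = 6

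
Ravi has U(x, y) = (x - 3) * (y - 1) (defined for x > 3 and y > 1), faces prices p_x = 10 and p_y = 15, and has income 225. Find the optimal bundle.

MU_x = (y−1), MU_y = (x−3).
MRS = (y−1)/(x−3).
Tangency: set MRS = p_x/p_y = 10/15 = 2/3.
So (y − 1)/(x − 3) = 2/3, i.e. (y − 1) = (2/3)·(x − 3).
Rewrite the budget in excess-of-subsistence terms: 10·(x − 3) + 15·(y − 1) = 225 − 10·3 − 15·1 = 180.
Substituting, 20·(x − 3) = 180, so x − 3 = 9 and x* = 12.
Then y − 1 = (2/3)·9 = 6, so y* = 7.

x* = 12, y* = 7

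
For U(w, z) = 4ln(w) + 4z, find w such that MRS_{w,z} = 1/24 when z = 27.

MU_w = 4/w, MU_z = 4.
MRS = 4/w ÷ 4.
MRS depends only on w: 1/w = 1/24 ⇒ w = 1/(1/24) = 24.

w = 24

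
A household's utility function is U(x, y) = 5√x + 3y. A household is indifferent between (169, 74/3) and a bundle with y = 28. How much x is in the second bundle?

x = 121

U(169, 74/3) = 139.
Set U(x, 28) = 139 and solve.
With y = 28: 5√x = 139 − 3·28 = 55, so √x = 11 and x = 121.
Check: U(121, 28) = 139.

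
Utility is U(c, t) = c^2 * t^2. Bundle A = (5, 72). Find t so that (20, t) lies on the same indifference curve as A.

t = 18

U(5, 72) = 129600.
Set U(20, t) = 129600 and solve.
With c = 20: 20^2 = 400, so t^2 = 129600/400 = 324; taking the square root, t = 18.
Check: U(20, 18) = 129600.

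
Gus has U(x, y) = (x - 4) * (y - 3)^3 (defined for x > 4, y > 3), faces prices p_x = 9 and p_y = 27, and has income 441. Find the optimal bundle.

MU_x = (y−3)^3, MU_y = 3·(x−4)·(y−3)^2.
MRS = (1/3)·(y−3)/(x−4).
Tangency: set MRS = p_x/p_y = 9/27 = 1/3.
So (1/3)·(y − 3)/(x − 4) = 1/3, i.e. (y − 3) = (x − 4).
Rewrite the budget in excess-of-subsistence terms: 9·(x − 4) + 27·(y − 3) = 441 − 9·4 − 27·3 = 324.
Substituting, 36·(x − 4) = 324, so x − 4 = 9 and x* = 13.
Then y − 3 = 9, so y* = 12.

x* = 13, y* = 12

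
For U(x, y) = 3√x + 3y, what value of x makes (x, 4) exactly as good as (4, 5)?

U(4, 5) = 21.
Set U(x, 4) = 21 and solve.
With y = 4: 3√x = 21 − 3·4 = 9, so √x = 3 and x = 9.
Check: U(9, 4) = 21.

x = 9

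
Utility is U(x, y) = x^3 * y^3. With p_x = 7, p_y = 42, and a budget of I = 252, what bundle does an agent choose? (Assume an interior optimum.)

MU_x = 3·x^2·y^3 and MU_y = 3·x^3·y^2.
MRS = MU_x/MU_y = y/x.
Tangency: set MRS = p_x/p_y = 7/42 = 1/6.
So y/x = 1/6, i.e. y = (1/6)·x.
Substitute into the budget 7·x + 42·y = 252: 14·x = 252, so x* = 18.
Then y* = (1/6)·18 = 3.

x* = 18, y* = 3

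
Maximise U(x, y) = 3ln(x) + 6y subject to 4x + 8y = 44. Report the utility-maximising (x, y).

MU_x = 3/x, MU_y = 6.
MRS = 3/x ÷ 6.
Tangency: set MRS = p_x/p_y = 4/8 = 0.5.
MRS depends only on x: 0.5/x = 0.5 ⇒ x* = 0.5/0.5 = 1.
From the budget, 8·y = 44 − 4·1 = 40, so y* = 5.

x* = 1, y* = 5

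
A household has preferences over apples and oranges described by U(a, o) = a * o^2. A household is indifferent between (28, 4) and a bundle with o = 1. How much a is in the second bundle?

U(28, 4) = 448.
Set U(a, 1) = 448 and solve.
With o = 1: 1^2 = 1, so a = 448/1 = 448.
Check: U(448, 1) = 448.

a = 448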